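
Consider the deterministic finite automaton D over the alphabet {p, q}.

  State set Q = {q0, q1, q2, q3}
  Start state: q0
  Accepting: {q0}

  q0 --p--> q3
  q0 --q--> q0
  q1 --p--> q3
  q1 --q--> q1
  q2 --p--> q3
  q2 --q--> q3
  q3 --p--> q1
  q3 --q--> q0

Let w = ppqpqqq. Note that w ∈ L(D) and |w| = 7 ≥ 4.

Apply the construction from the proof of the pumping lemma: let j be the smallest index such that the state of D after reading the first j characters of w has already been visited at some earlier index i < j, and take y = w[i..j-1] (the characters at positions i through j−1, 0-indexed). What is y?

Run of D on w = p p q p q q q:
  step 0: q0  (start)
  step 1: q3  (read p: q0→q3)
  step 2: q1  (read p: q3→q1)
  step 3: q1  (read q: q1→q1)   ← first repeat (q1 seen earlier)
  step 4: q3  (read p: q1→q3)
  step 5: q0  (read q: q3→q0)
  step 6: q0  (read q: q0→q0)
  step 7: q0  (read q: q0→q0)

So i = 2, j = 3, giving x = w[0:2] = pp, y = w[2:3] = q, z = w[3:7] = pqqq.
Check: |xy| = 3 ≤ 4 and |y| = 1 ≥ 1. Reading y takes D from q1 back to q1, so every xyⁱz is accepted.
Since D has 4 states, any run of length ≥ 4 visits 4+1 states, so by pigeonhole some state repeats within the first 4 steps — that repeat gives the pumpable loop.

q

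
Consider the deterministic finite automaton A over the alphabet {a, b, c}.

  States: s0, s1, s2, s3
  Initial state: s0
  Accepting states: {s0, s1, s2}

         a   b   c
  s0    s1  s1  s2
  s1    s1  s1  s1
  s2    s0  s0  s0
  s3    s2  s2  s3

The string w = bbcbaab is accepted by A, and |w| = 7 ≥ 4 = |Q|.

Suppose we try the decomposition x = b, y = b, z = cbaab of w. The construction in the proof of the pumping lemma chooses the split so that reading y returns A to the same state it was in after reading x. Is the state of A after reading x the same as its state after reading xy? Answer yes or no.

State sequence: s0 -b-> s1 -b-> s1

After x (step 1): s1. After xy (step 2): s1.
They match, so y = b drives A around a cycle from s1 back to itself; pumping y any number of times keeps A in s1 before reading z, and xyⁱz ∈ L(A) for every i ≥ 0.

yes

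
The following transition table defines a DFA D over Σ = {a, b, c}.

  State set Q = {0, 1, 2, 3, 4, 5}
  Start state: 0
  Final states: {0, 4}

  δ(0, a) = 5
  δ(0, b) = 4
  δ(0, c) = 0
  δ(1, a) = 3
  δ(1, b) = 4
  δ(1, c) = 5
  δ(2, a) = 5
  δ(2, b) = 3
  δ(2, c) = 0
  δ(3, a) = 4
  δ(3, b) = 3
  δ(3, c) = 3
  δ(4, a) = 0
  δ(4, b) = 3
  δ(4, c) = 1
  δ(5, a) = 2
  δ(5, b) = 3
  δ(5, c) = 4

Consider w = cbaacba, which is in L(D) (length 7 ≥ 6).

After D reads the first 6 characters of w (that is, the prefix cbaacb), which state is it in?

3

Run of D on the first 6 characters of w = c b a a c b:
  step 0: 0  (start)
  step 1: 0  (read c: 0→0)
  step 2: 4  (read b: 0→4)
  step 3: 0  (read a: 4→0)
  step 4: 5  (read a: 0→5)
  step 5: 4  (read c: 5→4)
  step 6: 3  (read b: 4→3)

After reading 6 characters, D is in state 3.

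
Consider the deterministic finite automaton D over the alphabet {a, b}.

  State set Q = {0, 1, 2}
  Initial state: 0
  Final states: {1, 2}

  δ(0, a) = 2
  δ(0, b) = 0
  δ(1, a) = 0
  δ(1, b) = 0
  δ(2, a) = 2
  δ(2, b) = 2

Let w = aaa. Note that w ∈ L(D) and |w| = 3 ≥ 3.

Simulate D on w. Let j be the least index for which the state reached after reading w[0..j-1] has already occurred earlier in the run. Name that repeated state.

2

State sequence: 0 -a-> 2 -a-> 2 -a-> 2
First repeat at step 2: 2 was already visited.

The earliest repeat is at step j = 2: D is in 2, which it already visited at step i = 1.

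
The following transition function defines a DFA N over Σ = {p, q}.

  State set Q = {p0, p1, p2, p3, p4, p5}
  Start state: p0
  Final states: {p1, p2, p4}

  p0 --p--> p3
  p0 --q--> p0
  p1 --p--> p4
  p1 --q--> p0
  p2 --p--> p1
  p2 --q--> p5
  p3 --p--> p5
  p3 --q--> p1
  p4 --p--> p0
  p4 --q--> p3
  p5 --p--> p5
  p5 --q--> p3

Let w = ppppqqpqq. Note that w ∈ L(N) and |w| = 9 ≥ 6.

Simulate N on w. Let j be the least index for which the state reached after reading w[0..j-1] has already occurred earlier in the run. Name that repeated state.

p5

Run of N on w = p p p p q q p q q:
  step 0: p0  (start)
  step 1: p3  (read p: p0→p3)
  step 2: p5  (read p: p3→p5)
  step 3: p5  (read p: p5→p5)   ← first repeat (p5 seen earlier)
  step 4: p5  (read p: p5→p5)
  step 5: p3  (read q: p5→p3)
  step 6: p1  (read q: p3→p1)
  step 7: p4  (read p: p1→p4)
  step 8: p3  (read q: p4→p3)
  step 9: p1  (read q: p3→p1)

The earliest repeat is at step j = 3: N is in p5, which it already visited at step i = 2.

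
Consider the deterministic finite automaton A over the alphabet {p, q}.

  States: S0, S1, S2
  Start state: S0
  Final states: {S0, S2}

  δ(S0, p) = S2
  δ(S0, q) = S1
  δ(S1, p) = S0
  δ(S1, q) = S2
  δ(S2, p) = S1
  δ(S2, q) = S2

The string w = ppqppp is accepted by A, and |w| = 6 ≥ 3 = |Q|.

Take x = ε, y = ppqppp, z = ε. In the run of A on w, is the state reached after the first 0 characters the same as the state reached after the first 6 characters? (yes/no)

no

State sequence: S0 -p-> S2 -p-> S1 -q-> S2 -p-> S1 -p-> S0 -p-> S2

After x (step 0): S0. After xy (step 6): S2.
They differ (S0 ≠ S2), so y is not a cycle from the state after x; this split is not the one the pumping-lemma construction produces, and pumping y need not keep the string in L(A).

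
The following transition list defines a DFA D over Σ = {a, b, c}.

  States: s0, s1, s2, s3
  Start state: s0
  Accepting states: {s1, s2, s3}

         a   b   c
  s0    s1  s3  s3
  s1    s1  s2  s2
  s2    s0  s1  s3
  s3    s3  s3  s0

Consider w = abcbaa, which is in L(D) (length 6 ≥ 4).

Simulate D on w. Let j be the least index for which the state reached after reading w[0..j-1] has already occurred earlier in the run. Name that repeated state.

s3

State sequence: s0 -a-> s1 -b-> s2 -c-> s3 -b-> s3 -a-> s3 -a-> s3
First repeat at step 4: s3 was already visited.

The earliest repeat is at step j = 4: D is in s3, which it already visited at step i = 3.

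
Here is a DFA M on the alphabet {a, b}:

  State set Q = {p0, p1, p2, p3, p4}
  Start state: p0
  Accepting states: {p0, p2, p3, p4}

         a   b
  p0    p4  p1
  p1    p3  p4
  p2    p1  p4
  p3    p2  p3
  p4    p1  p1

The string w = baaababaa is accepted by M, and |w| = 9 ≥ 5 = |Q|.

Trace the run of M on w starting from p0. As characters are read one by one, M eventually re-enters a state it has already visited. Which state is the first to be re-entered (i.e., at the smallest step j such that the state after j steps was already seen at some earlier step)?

State sequence: p0 -b-> p1 -a-> p3 -a-> p2 -a-> p1 -b-> p4 -a-> p1 -b-> p4 -a-> p1 -a-> p3
First repeat at step 4: p1 was already visited.

The earliest repeat is at step j = 4: M is in p1, which it already visited at step i = 1.
With |Q| = 5, pigeonhole forces a state repeat no later than step 5; the substring read between the first and second visits to that state can be pumped.

p1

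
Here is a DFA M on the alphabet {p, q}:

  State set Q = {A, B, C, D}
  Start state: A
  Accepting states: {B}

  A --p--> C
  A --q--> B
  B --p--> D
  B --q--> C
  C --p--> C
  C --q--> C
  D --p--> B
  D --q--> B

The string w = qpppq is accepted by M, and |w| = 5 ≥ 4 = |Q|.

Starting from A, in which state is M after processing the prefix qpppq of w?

B

Run of M on the first 5 characters of w = q p p p q:
  step 0: A  (start)
  step 1: B  (read q: A→B)
  step 2: D  (read p: B→D)
  step 3: B  (read p: D→B)
  step 4: D  (read p: B→D)
  step 5: B  (read q: D→B)

After reading 5 characters, M is in state B.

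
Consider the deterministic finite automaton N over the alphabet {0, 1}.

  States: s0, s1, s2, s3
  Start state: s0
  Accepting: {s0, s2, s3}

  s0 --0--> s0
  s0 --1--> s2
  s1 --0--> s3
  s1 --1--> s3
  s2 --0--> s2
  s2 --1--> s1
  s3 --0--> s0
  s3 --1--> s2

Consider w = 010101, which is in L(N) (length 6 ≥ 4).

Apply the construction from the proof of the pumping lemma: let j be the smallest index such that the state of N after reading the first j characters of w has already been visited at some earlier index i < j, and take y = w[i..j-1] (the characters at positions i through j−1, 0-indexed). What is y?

0

Run of N on w = 0 1 0 1 0 1:
  step 0: s0  (start)
  step 1: s0  (read 0: s0→s0)   ← first repeat (s0 seen earlier)
  step 2: s2  (read 1: s0→s2)
  step 3: s2  (read 0: s2→s2)
  step 4: s1  (read 1: s2→s1)
  step 5: s3  (read 0: s1→s3)
  step 6: s2  (read 1: s3→s2)

So i = 0, j = 1, giving x = w[0:0] = ε, y = w[0:1] = 0, z = w[1:6] = 10101.
Check: |xy| = 1 ≤ 4 and |y| = 1 ≥ 1. Reading y takes N from s0 back to s0, so every xyⁱz is accepted.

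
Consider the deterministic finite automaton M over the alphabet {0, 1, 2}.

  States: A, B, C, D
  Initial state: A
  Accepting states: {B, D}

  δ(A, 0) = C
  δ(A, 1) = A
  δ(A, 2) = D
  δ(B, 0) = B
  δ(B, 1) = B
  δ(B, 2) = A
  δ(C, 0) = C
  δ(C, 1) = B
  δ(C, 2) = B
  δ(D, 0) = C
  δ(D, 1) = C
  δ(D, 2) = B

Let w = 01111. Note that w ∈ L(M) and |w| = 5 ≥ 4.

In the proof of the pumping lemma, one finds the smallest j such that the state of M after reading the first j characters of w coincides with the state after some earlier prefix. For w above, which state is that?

B

Run of M on w = 0 1 1 1 1:
  step 0: A  (start)
  step 1: C  (read 0: A→C)
  step 2: B  (read 1: C→B)
  step 3: B  (read 1: B→B)   ← first repeat (B seen earlier)
  step 4: B  (read 1: B→B)
  step 5: B  (read 1: B→B)

The earliest repeat is at step j = 3: M is in B, which it already visited at step i = 2.
Since M has 4 states, any run of length ≥ 4 visits 4+1 states, so by pigeonhole some state repeats within the first 4 steps — that repeat gives the pumpable loop.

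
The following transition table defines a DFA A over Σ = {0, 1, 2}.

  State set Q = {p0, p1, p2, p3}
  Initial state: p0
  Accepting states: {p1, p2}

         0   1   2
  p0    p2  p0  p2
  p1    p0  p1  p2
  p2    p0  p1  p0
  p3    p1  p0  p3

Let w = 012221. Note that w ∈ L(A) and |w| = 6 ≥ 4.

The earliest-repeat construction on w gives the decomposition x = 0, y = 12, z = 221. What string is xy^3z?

0121212221

xy^3z = 0·12·12·12·221 = 0121212221.
Reading y = 12 takes A from p2 back to p2, so after x·y·y·y the machine is still in p2, and z then leads to the accepting state p1. Hence 0121212221 ∈ L(A).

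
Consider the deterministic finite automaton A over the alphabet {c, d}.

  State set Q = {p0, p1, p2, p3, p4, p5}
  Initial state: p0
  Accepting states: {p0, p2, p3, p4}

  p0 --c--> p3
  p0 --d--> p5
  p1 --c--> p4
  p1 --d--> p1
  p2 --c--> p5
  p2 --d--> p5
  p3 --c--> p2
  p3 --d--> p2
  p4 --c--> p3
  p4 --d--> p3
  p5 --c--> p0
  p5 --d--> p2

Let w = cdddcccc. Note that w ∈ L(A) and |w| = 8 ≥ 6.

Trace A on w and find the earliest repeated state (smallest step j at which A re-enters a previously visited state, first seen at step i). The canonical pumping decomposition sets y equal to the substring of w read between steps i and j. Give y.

Run of A on w = c d d d c c c c:
  step 0: p0  (start)
  step 1: p3  (read c: p0→p3)
  step 2: p2  (read d: p3→p2)
  step 3: p5  (read d: p2→p5)
  step 4: p2  (read d: p5→p2)   ← first repeat (p2 seen earlier)
  step 5: p5  (read c: p2→p5)
  step 6: p0  (read c: p5→p0)
  step 7: p3  (read c: p0→p3)
  step 8: p2  (read c: p3→p2)

So i = 2, j = 4, giving x = w[0:2] = cd, y = w[2:4] = dd, z = w[4:8] = cccc.
Check: |xy| = 4 ≤ 6 and |y| = 2 ≥ 1. Reading y takes A from p2 back to p2, so every xyⁱz is accepted.

dd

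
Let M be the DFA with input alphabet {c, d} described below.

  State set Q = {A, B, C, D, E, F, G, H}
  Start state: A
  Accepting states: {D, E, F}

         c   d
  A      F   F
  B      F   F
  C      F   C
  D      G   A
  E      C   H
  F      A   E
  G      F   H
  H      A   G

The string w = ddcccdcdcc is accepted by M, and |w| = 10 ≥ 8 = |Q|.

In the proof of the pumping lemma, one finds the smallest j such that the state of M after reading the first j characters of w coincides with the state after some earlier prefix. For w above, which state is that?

Run of M on w = d d c c c d c d c c:
  step 0: A  (start)
  step 1: F  (read d: A→F)
  step 2: E  (read d: F→E)
  step 3: C  (read c: E→C)
  step 4: F  (read c: C→F)   ← first repeat (F seen earlier)
  step 5: A  (read c: F→A)
  step 6: F  (read d: A→F)
  step 7: A  (read c: F→A)
  step 8: F  (read d: A→F)
  step 9: A  (read c: F→A)
  step 10: F  (read c: A→F)

The earliest repeat is at step j = 4: M is in F, which it already visited at step i = 1.

F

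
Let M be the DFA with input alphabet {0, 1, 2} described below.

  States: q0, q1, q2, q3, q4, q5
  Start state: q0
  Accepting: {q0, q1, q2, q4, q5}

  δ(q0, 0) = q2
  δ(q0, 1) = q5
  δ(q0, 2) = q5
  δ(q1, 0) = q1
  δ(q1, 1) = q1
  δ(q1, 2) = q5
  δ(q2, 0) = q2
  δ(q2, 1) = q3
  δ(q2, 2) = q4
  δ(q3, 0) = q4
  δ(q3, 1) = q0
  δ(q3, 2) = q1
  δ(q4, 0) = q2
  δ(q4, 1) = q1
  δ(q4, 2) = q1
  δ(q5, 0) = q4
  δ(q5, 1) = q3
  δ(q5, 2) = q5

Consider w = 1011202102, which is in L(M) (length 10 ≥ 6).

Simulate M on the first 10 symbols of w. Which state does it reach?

q5

State sequence: q0 -1-> q5 -0-> q4 -1-> q1 -1-> q1 -2-> q5 -0-> q4 -2-> q1 -1-> q1 -0-> q1 -2-> q5

After reading 10 characters, M is in state q5.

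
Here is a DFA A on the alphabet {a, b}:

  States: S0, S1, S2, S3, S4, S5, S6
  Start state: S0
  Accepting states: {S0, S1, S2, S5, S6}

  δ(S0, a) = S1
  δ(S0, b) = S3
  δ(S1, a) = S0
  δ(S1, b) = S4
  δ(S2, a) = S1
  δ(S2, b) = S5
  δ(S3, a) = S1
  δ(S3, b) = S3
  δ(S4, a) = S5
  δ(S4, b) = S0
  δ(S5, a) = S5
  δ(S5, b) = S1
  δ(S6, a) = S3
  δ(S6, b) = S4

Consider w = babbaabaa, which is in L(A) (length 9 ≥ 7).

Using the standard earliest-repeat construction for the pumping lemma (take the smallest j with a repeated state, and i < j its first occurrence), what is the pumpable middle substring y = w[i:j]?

babb

State sequence: S0 -b-> S3 -a-> S1 -b-> S4 -b-> S0 -a-> S1 -a-> S0 -b-> S3 -a-> S1 -a-> S0
First repeat at step 4: S0 was already visited.

So i = 0, j = 4, giving x = w[0:0] = ε, y = w[0:4] = babb, z = w[4:9] = aabaa.
Check: |xy| = 4 ≤ 7 and |y| = 4 ≥ 1. Reading y takes A from S0 back to S0, so every xyⁱz is accepted.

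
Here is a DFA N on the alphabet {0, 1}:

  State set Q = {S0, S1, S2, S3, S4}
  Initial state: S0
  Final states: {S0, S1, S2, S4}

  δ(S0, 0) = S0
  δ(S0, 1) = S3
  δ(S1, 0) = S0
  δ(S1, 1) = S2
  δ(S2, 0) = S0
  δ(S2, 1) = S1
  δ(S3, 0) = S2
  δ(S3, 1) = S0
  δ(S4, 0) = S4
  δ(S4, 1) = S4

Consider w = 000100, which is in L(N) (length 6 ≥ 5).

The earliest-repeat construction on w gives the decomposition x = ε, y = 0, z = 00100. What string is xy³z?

00000100

xy^3z = ε·0·0·0·00100 = 00000100.
Reading y = 0 takes N from S0 back to S0, so after x·y·y·y the machine is still in S0, and z then leads to the accepting state S0. Hence 00000100 ∈ L(N).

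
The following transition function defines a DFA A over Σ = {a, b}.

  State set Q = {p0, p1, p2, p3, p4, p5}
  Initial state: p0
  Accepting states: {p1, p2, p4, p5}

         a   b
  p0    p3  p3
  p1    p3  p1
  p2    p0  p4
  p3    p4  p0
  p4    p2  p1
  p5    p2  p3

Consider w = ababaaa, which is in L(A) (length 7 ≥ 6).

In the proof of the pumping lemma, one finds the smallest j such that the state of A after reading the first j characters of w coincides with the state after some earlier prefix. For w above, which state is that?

p0

Run of A on w = a b a b a a a:
  step 0: p0  (start)
  step 1: p3  (read a: p0→p3)
  step 2: p0  (read b: p3→p0)   ← first repeat (p0 seen earlier)
  step 3: p3  (read a: p0→p3)
  step 4: p0  (read b: p3→p0)
  step 5: p3  (read a: p0→p3)
  step 6: p4  (read a: p3→p4)
  step 7: p2  (read a: p4→p2)

The earliest repeat is at step j = 2: A is in p0, which it already visited at step i = 0.
With |Q| = 6, pigeonhole forces a state repeat no later than step 6; the substring read between the first and second visits to that state can be pumped.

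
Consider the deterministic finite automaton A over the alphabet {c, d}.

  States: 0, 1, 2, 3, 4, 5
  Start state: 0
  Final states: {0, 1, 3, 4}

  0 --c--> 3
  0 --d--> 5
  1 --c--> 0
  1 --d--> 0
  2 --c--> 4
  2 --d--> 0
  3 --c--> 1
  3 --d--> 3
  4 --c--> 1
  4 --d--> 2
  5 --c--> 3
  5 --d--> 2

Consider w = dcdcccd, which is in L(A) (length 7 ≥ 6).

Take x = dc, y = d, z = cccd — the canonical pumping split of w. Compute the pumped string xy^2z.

dcddcccd

xy^2z = dc·d·d·cccd = dcddcccd.
Reading y = d takes A from 3 back to 3, so after x·y·y the machine is still in 3, and z then leads to the accepting state 3. Hence dcddcccd ∈ L(A).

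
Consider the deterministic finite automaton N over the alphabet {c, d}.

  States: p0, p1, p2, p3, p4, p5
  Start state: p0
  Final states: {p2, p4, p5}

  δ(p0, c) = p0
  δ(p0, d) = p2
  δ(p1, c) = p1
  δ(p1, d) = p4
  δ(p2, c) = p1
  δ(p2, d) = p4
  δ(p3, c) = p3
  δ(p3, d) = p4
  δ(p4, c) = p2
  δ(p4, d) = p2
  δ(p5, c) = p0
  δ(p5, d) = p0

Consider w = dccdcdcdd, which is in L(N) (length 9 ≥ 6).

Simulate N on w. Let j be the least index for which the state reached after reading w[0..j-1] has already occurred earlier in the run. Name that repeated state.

State sequence: p0 -d-> p2 -c-> p1 -c-> p1 -d-> p4 -c-> p2 -d-> p4 -c-> p2 -d-> p4 -d-> p2
First repeat at step 3: p1 was already visited.

The earliest repeat is at step j = 3: N is in p1, which it already visited at step i = 2.
With |Q| = 6, pigeonhole forces a state repeat no later than step 6; the substring read between the first and second visits to that state can be pumped.

p1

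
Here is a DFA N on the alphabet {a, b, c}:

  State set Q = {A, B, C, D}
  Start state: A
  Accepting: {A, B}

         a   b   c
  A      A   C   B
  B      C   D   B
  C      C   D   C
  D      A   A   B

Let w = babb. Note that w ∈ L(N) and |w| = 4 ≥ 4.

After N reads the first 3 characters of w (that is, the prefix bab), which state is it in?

D

State sequence: A -b-> C -a-> C -b-> D

After reading 3 characters, N is in state D.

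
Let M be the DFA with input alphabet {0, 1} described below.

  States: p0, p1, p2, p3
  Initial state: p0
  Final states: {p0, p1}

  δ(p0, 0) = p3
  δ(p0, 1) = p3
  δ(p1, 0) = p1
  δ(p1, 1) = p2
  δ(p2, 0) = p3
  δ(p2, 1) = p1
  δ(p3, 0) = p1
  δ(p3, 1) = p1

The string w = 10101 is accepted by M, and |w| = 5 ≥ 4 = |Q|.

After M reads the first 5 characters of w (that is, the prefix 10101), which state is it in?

p1

Run of M on the first 5 characters of w = 1 0 1 0 1:
  step 0: p0  (start)
  step 1: p3  (read 1: p0→p3)
  step 2: p1  (read 0: p3→p1)
  step 3: p2  (read 1: p1→p2)
  step 4: p3  (read 0: p2→p3)
  step 5: p1  (read 1: p3→p1)

After reading 5 characters, M is in state p1.
(This kind of state-tracing is the core of the pumping-lemma construction: with 4 states, pigeonhole forces a repeat within the first 4 steps.)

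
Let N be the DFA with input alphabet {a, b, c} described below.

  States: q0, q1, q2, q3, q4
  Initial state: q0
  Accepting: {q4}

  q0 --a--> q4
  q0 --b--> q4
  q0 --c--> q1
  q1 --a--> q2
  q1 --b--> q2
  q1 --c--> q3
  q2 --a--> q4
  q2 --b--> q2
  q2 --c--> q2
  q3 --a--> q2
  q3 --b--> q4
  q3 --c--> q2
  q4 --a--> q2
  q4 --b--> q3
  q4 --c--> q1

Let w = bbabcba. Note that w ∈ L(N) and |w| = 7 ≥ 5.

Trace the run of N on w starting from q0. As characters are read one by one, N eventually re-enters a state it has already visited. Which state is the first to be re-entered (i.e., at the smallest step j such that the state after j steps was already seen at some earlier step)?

q2

Run of N on w = b b a b c b a:
  step 0: q0  (start)
  step 1: q4  (read b: q0→q4)
  step 2: q3  (read b: q4→q3)
  step 3: q2  (read a: q3→q2)
  step 4: q2  (read b: q2→q2)   ← first repeat (q2 seen earlier)
  step 5: q2  (read c: q2→q2)
  step 6: q2  (read b: q2→q2)
  step 7: q4  (read a: q2→q4)

The earliest repeat is at step j = 4: N is in q2, which it already visited at step i = 3.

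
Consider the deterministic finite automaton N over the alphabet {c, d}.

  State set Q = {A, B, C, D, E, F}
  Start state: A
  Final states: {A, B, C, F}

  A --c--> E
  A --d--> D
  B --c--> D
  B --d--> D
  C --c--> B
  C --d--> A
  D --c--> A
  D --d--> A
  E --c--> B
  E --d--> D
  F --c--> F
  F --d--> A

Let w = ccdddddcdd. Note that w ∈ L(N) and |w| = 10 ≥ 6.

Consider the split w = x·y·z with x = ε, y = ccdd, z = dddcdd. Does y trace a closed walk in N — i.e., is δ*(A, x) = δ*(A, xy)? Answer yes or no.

Run of N on the first 4 characters of w = c c d d:
  step 0: A  (start)
  step 1: E  (read c: A→E)
  step 2: B  (read c: E→B)
  step 3: D  (read d: B→D)
  step 4: A  (read d: D→A)

After x (step 0): A. After xy (step 4): A.
They match, so y = ccdd drives N around a cycle from A back to itself; pumping y any number of times keeps N in A before reading z, and xyⁱz ∈ L(N) for every i ≥ 0.

yes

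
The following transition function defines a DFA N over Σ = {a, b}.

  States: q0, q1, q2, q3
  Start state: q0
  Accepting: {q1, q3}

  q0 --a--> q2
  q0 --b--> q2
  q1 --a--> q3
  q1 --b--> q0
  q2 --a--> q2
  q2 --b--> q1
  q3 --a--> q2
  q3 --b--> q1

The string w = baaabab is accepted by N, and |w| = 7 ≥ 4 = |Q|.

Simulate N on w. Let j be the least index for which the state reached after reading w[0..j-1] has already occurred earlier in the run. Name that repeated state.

State sequence: q0 -b-> q2 -a-> q2 -a-> q2 -a-> q2 -b-> q1 -a-> q3 -b-> q1
First repeat at step 2: q2 was already visited.

The earliest repeat is at step j = 2: N is in q2, which it already visited at step i = 1.

q2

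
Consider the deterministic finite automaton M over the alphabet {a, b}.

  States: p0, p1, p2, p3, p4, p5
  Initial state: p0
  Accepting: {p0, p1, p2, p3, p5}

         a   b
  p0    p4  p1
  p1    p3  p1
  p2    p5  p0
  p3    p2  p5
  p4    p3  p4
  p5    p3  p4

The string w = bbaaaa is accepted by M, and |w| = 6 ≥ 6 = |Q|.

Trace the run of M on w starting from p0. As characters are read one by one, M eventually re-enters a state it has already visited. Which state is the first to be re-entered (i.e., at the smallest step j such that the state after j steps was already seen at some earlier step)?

State sequence: p0 -b-> p1 -b-> p1 -a-> p3 -a-> p2 -a-> p5 -a-> p3
First repeat at step 2: p1 was already visited.

The earliest repeat is at step j = 2: M is in p1, which it already visited at step i = 1.
The DFA has 6 states, so the proof of the pumping lemma guarantees a repeated state among the first 6+1 visited; the segment between the two visits is the pumpable y.

p1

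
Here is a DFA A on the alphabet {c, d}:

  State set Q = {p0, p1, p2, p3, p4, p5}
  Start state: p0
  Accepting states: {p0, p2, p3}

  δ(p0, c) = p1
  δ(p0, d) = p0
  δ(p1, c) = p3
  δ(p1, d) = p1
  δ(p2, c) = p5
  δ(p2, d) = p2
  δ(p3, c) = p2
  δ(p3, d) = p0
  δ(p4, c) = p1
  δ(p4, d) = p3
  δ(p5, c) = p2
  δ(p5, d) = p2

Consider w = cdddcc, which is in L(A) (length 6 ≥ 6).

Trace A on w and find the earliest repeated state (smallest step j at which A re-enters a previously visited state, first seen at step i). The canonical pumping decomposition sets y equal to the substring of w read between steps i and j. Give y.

State sequence: p0 -c-> p1 -d-> p1 -d-> p1 -d-> p1 -c-> p3 -c-> p2
First repeat at step 2: p1 was already visited.

So i = 1, j = 2, giving x = w[0:1] = c, y = w[1:2] = d, z = w[2:6] = ddcc.
Check: |xy| = 2 ≤ 6 and |y| = 1 ≥ 1. Reading y takes A from p1 back to p1, so every xyⁱz is accepted.
The DFA has 6 states, so the proof of the pumping lemma guarantees a repeated state among the first 6+1 visited; the segment between the two visits is the pumpable y.

d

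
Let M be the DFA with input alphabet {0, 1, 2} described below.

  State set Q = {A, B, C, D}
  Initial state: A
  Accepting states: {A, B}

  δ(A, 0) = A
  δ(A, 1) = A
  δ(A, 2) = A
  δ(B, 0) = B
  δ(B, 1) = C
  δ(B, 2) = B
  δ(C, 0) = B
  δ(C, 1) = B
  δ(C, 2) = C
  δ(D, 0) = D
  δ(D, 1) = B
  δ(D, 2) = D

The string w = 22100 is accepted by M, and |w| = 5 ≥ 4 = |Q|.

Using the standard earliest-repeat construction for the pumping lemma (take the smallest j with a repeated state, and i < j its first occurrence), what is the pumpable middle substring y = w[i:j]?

State sequence: A -2-> A -2-> A -1-> A -0-> A -0-> A
First repeat at step 1: A was already visited.

So i = 0, j = 1, giving x = w[0:0] = ε, y = w[0:1] = 2, z = w[1:5] = 2100.
Check: |xy| = 1 ≤ 4 and |y| = 1 ≥ 1. Reading y takes M from A back to A, so every xyⁱz is accepted.
Since M has 4 states, any run of length ≥ 4 visits 4+1 states, so by pigeonhole some state repeats within the first 4 steps — that repeat gives the pumpable loop.

2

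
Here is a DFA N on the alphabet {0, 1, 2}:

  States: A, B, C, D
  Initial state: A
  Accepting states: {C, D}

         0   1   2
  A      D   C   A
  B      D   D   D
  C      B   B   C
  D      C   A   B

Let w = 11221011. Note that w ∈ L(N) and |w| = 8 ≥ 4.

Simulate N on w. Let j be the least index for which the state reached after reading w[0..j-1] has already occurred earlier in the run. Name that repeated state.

B

State sequence: A -1-> C -1-> B -2-> D -2-> B -1-> D -0-> C -1-> B -1-> D
First repeat at step 4: B was already visited.

The earliest repeat is at step j = 4: N is in B, which it already visited at step i = 2.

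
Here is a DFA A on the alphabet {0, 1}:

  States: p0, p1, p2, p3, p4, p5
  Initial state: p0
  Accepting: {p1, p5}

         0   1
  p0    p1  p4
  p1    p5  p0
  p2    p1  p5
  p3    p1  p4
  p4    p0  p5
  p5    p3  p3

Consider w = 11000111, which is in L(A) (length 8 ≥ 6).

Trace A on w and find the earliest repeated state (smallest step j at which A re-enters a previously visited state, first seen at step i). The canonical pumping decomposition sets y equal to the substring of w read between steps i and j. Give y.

State sequence: p0 -1-> p4 -1-> p5 -0-> p3 -0-> p1 -0-> p5 -1-> p3 -1-> p4 -1-> p5
First repeat at step 5: p5 was already visited.

So i = 2, j = 5, giving x = w[0:2] = 11, y = w[2:5] = 000, z = w[5:8] = 111.
Check: |xy| = 5 ≤ 6 and |y| = 3 ≥ 1. Reading y takes A from p5 back to p5, so every xyⁱz is accepted.

000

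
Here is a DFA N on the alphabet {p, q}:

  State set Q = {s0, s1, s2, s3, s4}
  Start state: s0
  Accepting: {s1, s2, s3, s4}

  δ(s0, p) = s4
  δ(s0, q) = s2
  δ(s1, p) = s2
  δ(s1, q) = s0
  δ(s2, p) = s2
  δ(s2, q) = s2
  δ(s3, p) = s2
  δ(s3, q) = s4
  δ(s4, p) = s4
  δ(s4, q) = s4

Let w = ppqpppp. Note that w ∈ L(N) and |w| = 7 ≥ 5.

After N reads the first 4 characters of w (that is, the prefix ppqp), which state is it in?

State sequence: s0 -p-> s4 -p-> s4 -q-> s4 -p-> s4

After reading 4 characters, N is in state s4.

s4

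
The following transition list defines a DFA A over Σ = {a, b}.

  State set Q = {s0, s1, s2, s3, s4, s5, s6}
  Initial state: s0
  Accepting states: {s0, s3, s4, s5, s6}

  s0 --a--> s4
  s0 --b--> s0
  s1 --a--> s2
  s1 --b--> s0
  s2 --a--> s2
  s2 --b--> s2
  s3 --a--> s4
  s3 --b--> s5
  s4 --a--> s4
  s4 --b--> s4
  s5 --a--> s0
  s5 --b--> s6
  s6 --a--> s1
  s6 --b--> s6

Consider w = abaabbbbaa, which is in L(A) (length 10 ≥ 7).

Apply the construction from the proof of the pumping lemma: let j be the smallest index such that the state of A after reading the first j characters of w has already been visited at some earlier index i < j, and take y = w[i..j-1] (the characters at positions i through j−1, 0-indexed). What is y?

Run of A on w = a b a a b b b b a a:
  step 0: s0  (start)
  step 1: s4  (read a: s0→s4)
  step 2: s4  (read b: s4→s4)   ← first repeat (s4 seen earlier)
  step 3: s4  (read a: s4→s4)
  step 4: s4  (read a: s4→s4)
  step 5: s4  (read b: s4→s4)
  step 6: s4  (read b: s4→s4)
  step 7: s4  (read b: s4→s4)
  step 8: s4  (read b: s4→s4)
  step 9: s4  (read a: s4→s4)
  step 10: s4  (read a: s4→s4)

So i = 1, j = 2, giving x = w[0:1] = a, y = w[1:2] = b, z = w[2:10] = aabbbbaa.
Check: |xy| = 2 ≤ 7 and |y| = 1 ≥ 1. Reading y takes A from s4 back to s4, so every xyⁱz is accepted.
Since A has 7 states, any run of length ≥ 7 visits 7+1 states, so by pigeonhole some state repeats within the first 7 steps — that repeat gives the pumpable loop.

b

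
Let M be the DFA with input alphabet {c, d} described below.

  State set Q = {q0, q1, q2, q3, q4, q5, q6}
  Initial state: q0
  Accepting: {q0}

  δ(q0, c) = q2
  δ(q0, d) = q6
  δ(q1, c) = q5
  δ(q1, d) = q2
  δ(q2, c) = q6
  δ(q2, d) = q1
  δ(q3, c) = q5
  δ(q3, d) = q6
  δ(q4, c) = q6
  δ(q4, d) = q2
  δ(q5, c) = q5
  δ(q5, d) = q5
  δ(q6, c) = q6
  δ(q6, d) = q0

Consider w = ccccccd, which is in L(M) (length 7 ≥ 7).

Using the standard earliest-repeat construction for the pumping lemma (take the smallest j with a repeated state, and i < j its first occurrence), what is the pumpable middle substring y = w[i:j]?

Run of M on w = c c c c c c d:
  step 0: q0  (start)
  step 1: q2  (read c: q0→q2)
  step 2: q6  (read c: q2→q6)
  step 3: q6  (read c: q6→q6)   ← first repeat (q6 seen earlier)
  step 4: q6  (read c: q6→q6)
  step 5: q6  (read c: q6→q6)
  step 6: q6  (read c: q6→q6)
  step 7: q0  (read d: q6→q0)

So i = 2, j = 3, giving x = w[0:2] = cc, y = w[2:3] = c, z = w[3:7] = cccd.
Check: |xy| = 3 ≤ 7 and |y| = 1 ≥ 1. Reading y takes M from q6 back to q6, so every xyⁱz is accepted.

c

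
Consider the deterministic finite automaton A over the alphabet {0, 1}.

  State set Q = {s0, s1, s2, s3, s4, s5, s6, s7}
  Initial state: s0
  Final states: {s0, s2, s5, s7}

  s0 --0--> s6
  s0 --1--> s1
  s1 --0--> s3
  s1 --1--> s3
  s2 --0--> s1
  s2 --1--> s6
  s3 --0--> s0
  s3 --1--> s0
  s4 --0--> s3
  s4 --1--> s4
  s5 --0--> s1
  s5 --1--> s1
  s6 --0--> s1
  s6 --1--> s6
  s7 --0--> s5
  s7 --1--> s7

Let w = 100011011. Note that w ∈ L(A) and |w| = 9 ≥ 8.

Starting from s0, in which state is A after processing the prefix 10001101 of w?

Run of A on the first 8 characters of w = 1 0 0 0 1 1 0 1:
  step 0: s0  (start)
  step 1: s1  (read 1: s0→s1)
  step 2: s3  (read 0: s1→s3)
  step 3: s0  (read 0: s3→s0)
  step 4: s6  (read 0: s0→s6)
  step 5: s6  (read 1: s6→s6)
  step 6: s6  (read 1: s6→s6)
  step 7: s1  (read 0: s6→s1)
  step 8: s3  (read 1: s1→s3)

After reading 8 characters, A is in state s3.

s3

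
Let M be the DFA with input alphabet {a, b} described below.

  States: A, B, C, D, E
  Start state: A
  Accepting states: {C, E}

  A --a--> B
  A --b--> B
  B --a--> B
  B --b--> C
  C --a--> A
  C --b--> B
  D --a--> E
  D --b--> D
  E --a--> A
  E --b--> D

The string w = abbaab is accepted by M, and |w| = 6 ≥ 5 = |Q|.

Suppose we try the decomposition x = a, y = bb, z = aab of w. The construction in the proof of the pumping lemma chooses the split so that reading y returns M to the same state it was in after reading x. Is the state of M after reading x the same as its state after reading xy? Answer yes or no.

yes

Run of M on the first 3 characters of w = a b b:
  step 0: A  (start)
  step 1: B  (read a: A→B)
  step 2: C  (read b: B→C)
  step 3: B  (read b: C→B)

After x (step 1): B. After xy (step 3): B.
They match, so y = bb drives M around a cycle from B back to itself; pumping y any number of times keeps M in B before reading z, and xyⁱz ∈ L(M) for every i ≥ 0.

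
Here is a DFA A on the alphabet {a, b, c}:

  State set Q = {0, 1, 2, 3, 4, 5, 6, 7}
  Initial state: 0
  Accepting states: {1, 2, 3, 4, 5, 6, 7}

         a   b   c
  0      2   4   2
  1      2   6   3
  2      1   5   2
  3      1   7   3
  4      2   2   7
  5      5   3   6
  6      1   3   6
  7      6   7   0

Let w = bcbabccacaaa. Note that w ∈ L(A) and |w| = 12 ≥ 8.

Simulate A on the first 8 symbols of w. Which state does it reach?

1

Run of A on the first 8 characters of w = b c b a b c c a:
  step 0: 0  (start)
  step 1: 4  (read b: 0→4)
  step 2: 7  (read c: 4→7)
  step 3: 7  (read b: 7→7)
  step 4: 6  (read a: 7→6)
  step 5: 3  (read b: 6→3)
  step 6: 3  (read c: 3→3)
  step 7: 3  (read c: 3→3)
  step 8: 1  (read a: 3→1)

After reading 8 characters, A is in state 1.
(This kind of state-tracing is the core of the pumping-lemma construction: with 8 states, pigeonhole forces a repeat within the first 8 steps.)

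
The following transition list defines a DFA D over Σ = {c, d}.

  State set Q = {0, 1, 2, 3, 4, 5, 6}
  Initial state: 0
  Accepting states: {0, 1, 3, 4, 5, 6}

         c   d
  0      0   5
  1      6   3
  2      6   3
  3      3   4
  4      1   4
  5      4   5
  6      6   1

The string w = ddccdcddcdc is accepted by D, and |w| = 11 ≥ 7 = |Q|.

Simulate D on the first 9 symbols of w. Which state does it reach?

Run of D on the first 9 characters of w = d d c c d c d d c:
  step 0: 0  (start)
  step 1: 5  (read d: 0→5)
  step 2: 5  (read d: 5→5)
  step 3: 4  (read c: 5→4)
  step 4: 1  (read c: 4→1)
  step 5: 3  (read d: 1→3)
  step 6: 3  (read c: 3→3)
  step 7: 4  (read d: 3→4)
  step 8: 4  (read d: 4→4)
  step 9: 1  (read c: 4→1)

After reading 9 characters, D is in state 1.

1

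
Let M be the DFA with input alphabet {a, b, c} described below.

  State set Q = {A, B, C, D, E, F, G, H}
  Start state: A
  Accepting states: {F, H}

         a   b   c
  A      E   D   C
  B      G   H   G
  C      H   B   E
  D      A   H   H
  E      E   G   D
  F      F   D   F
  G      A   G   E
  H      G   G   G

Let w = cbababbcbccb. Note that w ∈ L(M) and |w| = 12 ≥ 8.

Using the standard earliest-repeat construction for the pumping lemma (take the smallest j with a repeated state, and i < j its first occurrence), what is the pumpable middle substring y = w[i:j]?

State sequence: A -c-> C -b-> B -a-> G -b-> G -a-> A -b-> D -b-> H -c-> G -b-> G -c-> E -c-> D -b-> H
First repeat at step 4: G was already visited.

So i = 3, j = 4, giving x = w[0:3] = cba, y = w[3:4] = b, z = w[4:12] = abbcbccb.
Check: |xy| = 4 ≤ 8 and |y| = 1 ≥ 1. Reading y takes M from G back to G, so every xyⁱz is accepted.

b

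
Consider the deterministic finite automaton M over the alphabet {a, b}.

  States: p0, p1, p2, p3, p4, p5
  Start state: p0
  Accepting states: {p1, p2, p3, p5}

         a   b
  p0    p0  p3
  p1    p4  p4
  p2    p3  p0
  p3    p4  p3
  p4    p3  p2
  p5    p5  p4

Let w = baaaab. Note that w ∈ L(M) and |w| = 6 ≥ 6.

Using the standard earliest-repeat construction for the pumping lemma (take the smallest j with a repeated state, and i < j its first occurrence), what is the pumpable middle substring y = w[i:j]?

aa

Run of M on w = b a a a a b:
  step 0: p0  (start)
  step 1: p3  (read b: p0→p3)
  step 2: p4  (read a: p3→p4)
  step 3: p3  (read a: p4→p3)   ← first repeat (p3 seen earlier)
  step 4: p4  (read a: p3→p4)
  step 5: p3  (read a: p4→p3)
  step 6: p3  (read b: p3→p3)

So i = 1, j = 3, giving x = w[0:1] = b, y = w[1:3] = aa, z = w[3:6] = aab.
Check: |xy| = 3 ≤ 6 and |y| = 2 ≥ 1. Reading y takes M from p3 back to p3, so every xyⁱz is accepted.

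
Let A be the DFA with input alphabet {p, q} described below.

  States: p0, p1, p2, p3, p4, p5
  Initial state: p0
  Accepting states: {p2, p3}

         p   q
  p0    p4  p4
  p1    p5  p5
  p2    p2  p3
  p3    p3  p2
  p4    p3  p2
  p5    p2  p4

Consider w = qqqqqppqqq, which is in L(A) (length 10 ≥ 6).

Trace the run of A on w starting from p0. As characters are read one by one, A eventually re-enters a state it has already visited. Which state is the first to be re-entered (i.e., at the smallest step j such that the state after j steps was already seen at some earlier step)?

State sequence: p0 -q-> p4 -q-> p2 -q-> p3 -q-> p2 -q-> p3 -p-> p3 -p-> p3 -q-> p2 -q-> p3 -q-> p2
First repeat at step 4: p2 was already visited.

The earliest repeat is at step j = 4: A is in p2, which it already visited at step i = 2.
Since A has 6 states, any run of length ≥ 6 visits 6+1 states, so by pigeonhole some state repeats within the first 6 steps — that repeat gives the pumpable loop.

p2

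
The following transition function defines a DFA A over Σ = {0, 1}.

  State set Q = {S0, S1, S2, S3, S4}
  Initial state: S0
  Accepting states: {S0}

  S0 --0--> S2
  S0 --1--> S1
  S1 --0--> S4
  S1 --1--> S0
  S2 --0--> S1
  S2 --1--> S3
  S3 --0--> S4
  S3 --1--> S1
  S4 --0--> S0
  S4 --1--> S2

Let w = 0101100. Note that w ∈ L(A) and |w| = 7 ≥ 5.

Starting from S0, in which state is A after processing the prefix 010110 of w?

State sequence: S0 -0-> S2 -1-> S3 -0-> S4 -1-> S2 -1-> S3 -0-> S4

After reading 6 characters, A is in state S4.

S4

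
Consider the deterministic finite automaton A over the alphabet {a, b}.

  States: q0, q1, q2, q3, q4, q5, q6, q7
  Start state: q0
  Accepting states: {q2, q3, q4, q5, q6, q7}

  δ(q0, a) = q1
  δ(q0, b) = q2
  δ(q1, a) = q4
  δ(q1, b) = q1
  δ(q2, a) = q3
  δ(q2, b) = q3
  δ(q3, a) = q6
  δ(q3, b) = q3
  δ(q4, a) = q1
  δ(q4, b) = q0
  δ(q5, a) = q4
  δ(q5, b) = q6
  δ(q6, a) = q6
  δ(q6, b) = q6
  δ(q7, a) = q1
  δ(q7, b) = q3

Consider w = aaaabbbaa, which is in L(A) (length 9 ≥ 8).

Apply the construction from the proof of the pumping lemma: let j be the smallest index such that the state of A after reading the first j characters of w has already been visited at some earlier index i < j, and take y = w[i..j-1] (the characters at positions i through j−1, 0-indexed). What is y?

Run of A on w = a a a a b b b a a:
  step 0: q0  (start)
  step 1: q1  (read a: q0→q1)
  step 2: q4  (read a: q1→q4)
  step 3: q1  (read a: q4→q1)   ← first repeat (q1 seen earlier)
  step 4: q4  (read a: q1→q4)
  step 5: q0  (read b: q4→q0)
  step 6: q2  (read b: q0→q2)
  step 7: q3  (read b: q2→q3)
  step 8: q6  (read a: q3→q6)
  step 9: q6  (read a: q6→q6)

So i = 1, j = 3, giving x = w[0:1] = a, y = w[1:3] = aa, z = w[3:9] = abbbaa.
Check: |xy| = 3 ≤ 8 and |y| = 2 ≥ 1. Reading y takes A from q1 back to q1, so every xyⁱz is accepted.
With |Q| = 8, pigeonhole forces a state repeat no later than step 8; the substring read between the first and second visits to that state can be pumped.

aa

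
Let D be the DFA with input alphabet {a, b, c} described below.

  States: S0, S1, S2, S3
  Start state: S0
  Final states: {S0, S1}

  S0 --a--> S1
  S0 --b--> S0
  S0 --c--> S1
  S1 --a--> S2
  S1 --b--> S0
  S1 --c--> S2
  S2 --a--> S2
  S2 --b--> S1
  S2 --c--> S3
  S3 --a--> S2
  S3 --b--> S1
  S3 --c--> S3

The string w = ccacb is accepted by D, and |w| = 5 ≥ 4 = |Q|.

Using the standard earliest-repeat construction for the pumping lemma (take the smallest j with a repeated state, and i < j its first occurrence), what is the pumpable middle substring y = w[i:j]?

a

State sequence: S0 -c-> S1 -c-> S2 -a-> S2 -c-> S3 -b-> S1
First repeat at step 3: S2 was already visited.

So i = 2, j = 3, giving x = w[0:2] = cc, y = w[2:3] = a, z = w[3:5] = cb.
Check: |xy| = 3 ≤ 4 and |y| = 1 ≥ 1. Reading y takes D from S2 back to S2, so every xyⁱz is accepted.
The DFA has 4 states, so the proof of the pumping lemma guarantees a repeated state among the first 4+1 visited; the segment between the two visits is the pumpable y.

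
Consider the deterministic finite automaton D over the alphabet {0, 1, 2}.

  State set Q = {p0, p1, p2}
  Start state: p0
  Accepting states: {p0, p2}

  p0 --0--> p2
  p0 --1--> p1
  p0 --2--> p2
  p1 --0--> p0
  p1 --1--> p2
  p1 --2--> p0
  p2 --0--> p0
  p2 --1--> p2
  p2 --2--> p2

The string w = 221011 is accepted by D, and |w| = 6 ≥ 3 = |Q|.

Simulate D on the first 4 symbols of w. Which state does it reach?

State sequence: p0 -2-> p2 -2-> p2 -1-> p2 -0-> p0

After reading 4 characters, D is in state p0.

p0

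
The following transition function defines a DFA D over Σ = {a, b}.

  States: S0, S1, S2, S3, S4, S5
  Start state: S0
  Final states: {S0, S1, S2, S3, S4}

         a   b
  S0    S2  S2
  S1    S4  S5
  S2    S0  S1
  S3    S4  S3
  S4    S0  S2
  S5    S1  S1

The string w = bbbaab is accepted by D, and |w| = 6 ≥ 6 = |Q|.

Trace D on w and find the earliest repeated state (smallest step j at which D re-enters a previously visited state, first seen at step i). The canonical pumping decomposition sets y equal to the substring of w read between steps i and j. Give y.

State sequence: S0 -b-> S2 -b-> S1 -b-> S5 -a-> S1 -a-> S4 -b-> S2
First repeat at step 4: S1 was already visited.

So i = 2, j = 4, giving x = w[0:2] = bb, y = w[2:4] = ba, z = w[4:6] = ab.
Check: |xy| = 4 ≤ 6 and |y| = 2 ≥ 1. Reading y takes D from S1 back to S1, so every xyⁱz is accepted.
Since D has 6 states, any run of length ≥ 6 visits 6+1 states, so by pigeonhole some state repeats within the first 6 steps — that repeat gives the pumpable loop.

ba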